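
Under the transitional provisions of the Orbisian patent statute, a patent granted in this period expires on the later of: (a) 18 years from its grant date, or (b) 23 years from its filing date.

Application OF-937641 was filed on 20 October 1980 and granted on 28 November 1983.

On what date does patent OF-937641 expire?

2003-10-20

(a) grant + 18 years → 28 November 2001.
(b) filing + 23 years → 20 October 2003.
Later of the two: 20 October 2003.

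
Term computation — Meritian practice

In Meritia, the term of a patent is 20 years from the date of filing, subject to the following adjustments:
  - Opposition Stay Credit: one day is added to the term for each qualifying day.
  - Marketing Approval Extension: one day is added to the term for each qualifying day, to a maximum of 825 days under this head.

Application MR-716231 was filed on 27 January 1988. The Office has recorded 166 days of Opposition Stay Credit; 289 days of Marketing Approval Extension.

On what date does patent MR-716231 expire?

Base term: filing date + 20 years → 27 January 2008.
Opposition Stay Credit: +166 days → 11 July 2008.
Marketing Approval Extension: 289 days (within the 825-day cap) → +289 days → 26 April 2009.

2009-04-26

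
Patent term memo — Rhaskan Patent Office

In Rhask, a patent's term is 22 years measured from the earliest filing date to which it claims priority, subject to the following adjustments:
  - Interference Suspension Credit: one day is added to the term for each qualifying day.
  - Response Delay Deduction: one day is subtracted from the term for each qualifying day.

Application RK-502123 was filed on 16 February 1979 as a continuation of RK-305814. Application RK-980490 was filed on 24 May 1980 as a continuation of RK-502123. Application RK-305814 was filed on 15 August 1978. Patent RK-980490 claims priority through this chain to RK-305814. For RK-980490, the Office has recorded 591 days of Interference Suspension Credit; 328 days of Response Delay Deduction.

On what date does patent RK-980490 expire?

Earliest priority filing: 15 August 1978.
Base term: 15 August 1978 + 22 years → 15 August 2000.
Interference Suspension Credit: +591 days → 29 March 2002.
Response Delay Deduction: −328 days → 5 May 2001.

May 5, 2001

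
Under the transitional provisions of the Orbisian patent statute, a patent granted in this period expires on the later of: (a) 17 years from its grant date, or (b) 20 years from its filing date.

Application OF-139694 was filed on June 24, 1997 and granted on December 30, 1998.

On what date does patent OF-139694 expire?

(a) grant + 17 years → 30 December 2015.
(b) filing + 20 years → 24 June 2017.
Later of the two: 24 June 2017.

June 24, 2017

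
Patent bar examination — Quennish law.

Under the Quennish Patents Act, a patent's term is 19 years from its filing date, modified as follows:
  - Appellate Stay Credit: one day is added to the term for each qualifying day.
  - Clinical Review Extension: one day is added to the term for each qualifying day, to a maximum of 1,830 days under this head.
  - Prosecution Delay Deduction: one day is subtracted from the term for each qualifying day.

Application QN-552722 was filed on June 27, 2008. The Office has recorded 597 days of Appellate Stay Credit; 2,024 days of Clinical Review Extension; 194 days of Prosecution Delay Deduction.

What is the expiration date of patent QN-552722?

2033-08-07

Base term: filing date + 19 years → 27 June 2027.
Appellate Stay Credit: +597 days → 13 February 2029.
Clinical Review Extension: 2024 days claimed exceeds the 1830-day cap, so +1830 days → 17 February 2034.
Prosecution Delay Deduction: −194 days → 7 August 2033.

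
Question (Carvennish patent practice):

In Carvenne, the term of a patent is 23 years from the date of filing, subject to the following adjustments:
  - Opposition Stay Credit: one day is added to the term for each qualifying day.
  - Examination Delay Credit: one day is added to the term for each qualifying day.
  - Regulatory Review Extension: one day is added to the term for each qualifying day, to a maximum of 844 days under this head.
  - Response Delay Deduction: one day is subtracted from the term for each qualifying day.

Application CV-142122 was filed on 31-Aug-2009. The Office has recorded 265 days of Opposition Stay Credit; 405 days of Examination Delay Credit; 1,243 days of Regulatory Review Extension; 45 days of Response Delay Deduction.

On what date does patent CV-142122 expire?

Base term: filing date + 23 years → 31 August 2032.
Opposition Stay Credit: +265 days → 23 May 2033.
Examination Delay Credit: +405 days → 2 July 2034.
Regulatory Review Extension: 1243 days claimed exceeds the 844-day cap, so +844 days → 23 October 2036.
Response Delay Deduction: −45 days → 8 September 2036.

2036-09-08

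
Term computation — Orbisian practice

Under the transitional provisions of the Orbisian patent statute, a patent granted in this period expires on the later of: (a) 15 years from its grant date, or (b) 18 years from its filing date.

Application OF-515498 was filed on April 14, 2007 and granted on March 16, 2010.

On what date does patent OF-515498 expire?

2025-04-14

(a) grant + 15 years → 16 March 2025.
(b) filing + 18 years → 14 April 2025.
Later of the two: 14 April 2025.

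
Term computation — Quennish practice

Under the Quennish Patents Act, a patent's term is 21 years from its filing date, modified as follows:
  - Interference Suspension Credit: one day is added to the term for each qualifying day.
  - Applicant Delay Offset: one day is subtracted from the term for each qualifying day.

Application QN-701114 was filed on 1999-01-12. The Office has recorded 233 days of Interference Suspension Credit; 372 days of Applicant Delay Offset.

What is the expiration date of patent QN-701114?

August 26, 2019

Base term: filing date + 21 years → 12 January 2020.
Interference Suspension Credit: +233 days → 1 September 2020.
Applicant Delay Offset: −372 days → 26 August 2019.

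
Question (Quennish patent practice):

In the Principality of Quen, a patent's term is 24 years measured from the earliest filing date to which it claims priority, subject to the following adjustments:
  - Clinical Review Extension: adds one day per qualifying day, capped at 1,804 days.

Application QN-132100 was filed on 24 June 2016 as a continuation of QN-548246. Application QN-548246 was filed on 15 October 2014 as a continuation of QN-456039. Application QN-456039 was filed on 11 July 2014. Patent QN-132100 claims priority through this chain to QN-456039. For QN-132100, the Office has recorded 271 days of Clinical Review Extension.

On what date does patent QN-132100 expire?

Earliest priority filing: 11 July 2014.
Base term: 11 July 2014 + 24 years → 11 July 2038.
Clinical Review Extension: 271 days (within the 1804-day cap) → +271 days → 8 April 2039.

2039-04-08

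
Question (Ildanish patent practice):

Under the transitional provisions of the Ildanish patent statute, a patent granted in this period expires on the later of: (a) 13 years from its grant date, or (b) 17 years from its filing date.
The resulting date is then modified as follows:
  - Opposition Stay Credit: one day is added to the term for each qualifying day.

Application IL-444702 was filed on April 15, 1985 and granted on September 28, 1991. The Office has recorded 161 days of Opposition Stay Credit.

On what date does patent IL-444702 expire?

March 8, 2005

(a) grant + 13 years → 28 September 2004.
(b) filing + 17 years → 15 April 2002.
Later of the two: 28 September 2004.
Opposition Stay Credit: +161 days → 8 March 2005.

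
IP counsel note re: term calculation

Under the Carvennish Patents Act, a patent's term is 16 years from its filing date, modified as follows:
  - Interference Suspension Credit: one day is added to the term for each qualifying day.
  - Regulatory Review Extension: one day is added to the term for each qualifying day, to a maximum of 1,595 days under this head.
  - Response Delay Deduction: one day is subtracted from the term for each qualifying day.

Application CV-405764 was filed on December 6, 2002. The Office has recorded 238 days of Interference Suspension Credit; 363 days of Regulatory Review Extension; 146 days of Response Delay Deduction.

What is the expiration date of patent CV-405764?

2020-03-05

Base term: filing date + 16 years → 6 December 2018.
Interference Suspension Credit: +238 days → 1 August 2019.
Regulatory Review Extension: 363 days (within the 1595-day cap) → +363 days → 29 July 2020.
Response Delay Deduction: −146 days → 5 March 2020.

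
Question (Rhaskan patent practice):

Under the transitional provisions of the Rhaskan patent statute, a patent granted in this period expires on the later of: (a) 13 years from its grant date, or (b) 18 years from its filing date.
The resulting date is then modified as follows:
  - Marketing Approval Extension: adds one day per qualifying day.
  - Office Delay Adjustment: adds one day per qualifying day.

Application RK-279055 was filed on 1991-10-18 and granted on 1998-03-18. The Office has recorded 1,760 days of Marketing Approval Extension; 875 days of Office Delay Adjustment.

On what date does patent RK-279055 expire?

(a) grant + 13 years → 18 March 2011.
(b) filing + 18 years → 18 October 2009.
Later of the two: 18 March 2011.
Marketing Approval Extension: +1760 days → 11 January 2016.
Office Delay Adjustment: +875 days → 4 June 2018.

2018-06-04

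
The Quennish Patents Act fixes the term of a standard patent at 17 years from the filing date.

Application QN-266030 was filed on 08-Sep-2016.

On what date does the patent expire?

2033-09-08

Filing date + 17 years → 8 September 2033.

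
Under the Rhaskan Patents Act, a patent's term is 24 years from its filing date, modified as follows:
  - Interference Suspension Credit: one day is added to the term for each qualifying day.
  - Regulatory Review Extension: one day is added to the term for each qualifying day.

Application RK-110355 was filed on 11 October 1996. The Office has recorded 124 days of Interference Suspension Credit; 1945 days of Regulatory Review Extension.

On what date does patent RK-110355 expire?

2026-06-11

Base term: filing date + 24 years → 11 October 2020.
Interference Suspension Credit: +124 days → 12 February 2021.
Regulatory Review Extension: +1945 days → 11 June 2026.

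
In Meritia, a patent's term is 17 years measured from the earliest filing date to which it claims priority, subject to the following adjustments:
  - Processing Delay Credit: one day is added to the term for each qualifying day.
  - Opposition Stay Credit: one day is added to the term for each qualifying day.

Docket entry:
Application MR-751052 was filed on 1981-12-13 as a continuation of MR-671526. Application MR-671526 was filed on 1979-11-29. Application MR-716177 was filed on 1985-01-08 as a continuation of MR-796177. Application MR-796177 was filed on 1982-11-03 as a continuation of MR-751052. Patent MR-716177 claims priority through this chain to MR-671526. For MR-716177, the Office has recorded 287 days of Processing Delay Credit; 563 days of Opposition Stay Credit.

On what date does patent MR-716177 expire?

Earliest priority filing: 29 November 1979.
Base term: 29 November 1979 + 17 years → 29 November 1996.
Processing Delay Credit: +287 days → 12 September 1997.
Opposition Stay Credit: +563 days → 29 March 1999.

1999-03-29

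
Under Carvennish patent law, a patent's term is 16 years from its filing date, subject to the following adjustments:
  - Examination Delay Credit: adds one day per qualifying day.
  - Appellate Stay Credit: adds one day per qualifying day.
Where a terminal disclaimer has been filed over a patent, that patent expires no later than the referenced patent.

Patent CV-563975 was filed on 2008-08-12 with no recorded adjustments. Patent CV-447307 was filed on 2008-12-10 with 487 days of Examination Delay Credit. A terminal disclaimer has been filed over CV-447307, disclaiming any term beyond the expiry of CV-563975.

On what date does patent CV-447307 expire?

Natural term of CV-447307:
  Base: filing + 16 years → 10 December 2024.
  Examination Delay Credit: +487 days → 11 April 2026.
Expiry of referenced patent CV-563975:
  Base: filing + 16 years → 12 August 2024.
Terminal disclaimer: CV-447307 expires on the earlier of 11 April 2026 and 12 August 2024.

August 12, 2024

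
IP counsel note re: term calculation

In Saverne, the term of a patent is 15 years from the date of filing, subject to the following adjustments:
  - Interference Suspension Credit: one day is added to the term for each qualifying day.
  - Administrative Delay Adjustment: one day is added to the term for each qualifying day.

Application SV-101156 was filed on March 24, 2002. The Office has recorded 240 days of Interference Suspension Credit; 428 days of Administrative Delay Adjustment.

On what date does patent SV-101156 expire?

Base term: filing date + 15 years → 24 March 2017.
Interference Suspension Credit: +240 days → 19 November 2017.
Administrative Delay Adjustment: +428 days → 21 January 2019.

January 21, 2019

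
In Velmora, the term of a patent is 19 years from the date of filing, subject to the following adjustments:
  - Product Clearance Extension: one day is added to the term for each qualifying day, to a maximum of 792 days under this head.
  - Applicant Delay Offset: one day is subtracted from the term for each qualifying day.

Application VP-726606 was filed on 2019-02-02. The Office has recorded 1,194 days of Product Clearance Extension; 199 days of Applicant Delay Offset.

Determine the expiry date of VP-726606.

Base term: filing date + 19 years → 2 February 2038.
Product Clearance Extension: 1194 days claimed exceeds the 792-day cap, so +792 days → 4 April 2040.
Applicant Delay Offset: −199 days → 18 September 2039.

September 18, 2039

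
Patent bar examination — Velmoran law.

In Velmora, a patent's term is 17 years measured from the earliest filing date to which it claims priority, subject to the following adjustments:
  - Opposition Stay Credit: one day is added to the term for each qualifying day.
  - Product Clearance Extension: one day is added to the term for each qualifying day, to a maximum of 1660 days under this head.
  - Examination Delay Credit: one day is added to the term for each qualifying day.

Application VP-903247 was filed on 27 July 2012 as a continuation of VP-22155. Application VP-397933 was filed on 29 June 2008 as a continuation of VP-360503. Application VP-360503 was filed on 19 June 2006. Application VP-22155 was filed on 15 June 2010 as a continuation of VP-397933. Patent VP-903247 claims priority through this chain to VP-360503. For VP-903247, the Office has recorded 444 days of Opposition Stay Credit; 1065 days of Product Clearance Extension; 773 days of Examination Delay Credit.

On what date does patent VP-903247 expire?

Earliest priority filing: 19 June 2006.
Base term: 19 June 2006 + 17 years → 19 June 2023.
Opposition Stay Credit: +444 days → 5 September 2024.
Product Clearance Extension: 1065 days (within the 1660-day cap) → +1065 days → 6 August 2027.
Examination Delay Credit: +773 days → 17 September 2029.

2029-09-17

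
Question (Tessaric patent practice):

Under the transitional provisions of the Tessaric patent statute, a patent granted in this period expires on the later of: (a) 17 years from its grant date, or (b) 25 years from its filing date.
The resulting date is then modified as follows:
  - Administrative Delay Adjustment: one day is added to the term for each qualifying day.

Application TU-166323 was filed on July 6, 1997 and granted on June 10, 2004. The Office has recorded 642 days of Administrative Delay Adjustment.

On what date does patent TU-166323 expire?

(a) grant + 17 years → 10 June 2021.
(b) filing + 25 years → 6 July 2022.
Later of the two: 6 July 2022.
Administrative Delay Adjustment: +642 days → 8 April 2024.

2024-04-08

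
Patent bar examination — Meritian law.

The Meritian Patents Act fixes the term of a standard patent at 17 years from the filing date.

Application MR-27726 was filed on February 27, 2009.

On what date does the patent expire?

February 27, 2026

Filing date + 17 years → 27 February 2026.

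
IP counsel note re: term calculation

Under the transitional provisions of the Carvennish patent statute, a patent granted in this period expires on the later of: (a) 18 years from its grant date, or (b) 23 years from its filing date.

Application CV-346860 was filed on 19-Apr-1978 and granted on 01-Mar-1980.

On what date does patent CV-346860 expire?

(a) grant + 18 years → 1 March 1998.
(b) filing + 23 years → 19 April 2001.
Later of the two: 19 April 2001.

April 19, 2001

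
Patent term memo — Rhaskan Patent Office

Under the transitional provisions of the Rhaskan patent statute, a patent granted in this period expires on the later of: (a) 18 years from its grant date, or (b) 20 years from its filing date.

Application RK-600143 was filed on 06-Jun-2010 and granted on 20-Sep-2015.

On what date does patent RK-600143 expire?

(a) grant + 18 years → 20 September 2033.
(b) filing + 20 years → 6 June 2030.
Later of the two: 20 September 2033.

2033-09-20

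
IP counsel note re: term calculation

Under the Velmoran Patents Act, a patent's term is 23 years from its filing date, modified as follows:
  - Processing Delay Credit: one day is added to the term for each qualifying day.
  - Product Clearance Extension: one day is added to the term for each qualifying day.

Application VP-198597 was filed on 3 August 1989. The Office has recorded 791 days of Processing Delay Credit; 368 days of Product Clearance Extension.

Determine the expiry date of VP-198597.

October 6, 2015

Base term: filing date + 23 years → 3 August 2012.
Processing Delay Credit: +791 days → 3 October 2014.
Product Clearance Extension: +368 days → 6 October 2015.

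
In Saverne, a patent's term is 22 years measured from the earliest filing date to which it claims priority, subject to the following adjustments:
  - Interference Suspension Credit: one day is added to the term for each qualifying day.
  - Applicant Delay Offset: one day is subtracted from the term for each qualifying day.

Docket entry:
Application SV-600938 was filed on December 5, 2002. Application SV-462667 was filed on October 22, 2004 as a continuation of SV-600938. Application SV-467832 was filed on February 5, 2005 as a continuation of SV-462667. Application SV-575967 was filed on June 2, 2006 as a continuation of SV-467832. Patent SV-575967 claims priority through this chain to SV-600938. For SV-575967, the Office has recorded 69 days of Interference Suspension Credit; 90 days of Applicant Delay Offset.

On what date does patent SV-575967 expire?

Earliest priority filing: 5 December 2002.
Base term: 5 December 2002 + 22 years → 5 December 2024.
Interference Suspension Credit: +69 days → 12 February 2025.
Applicant Delay Offset: −90 days → 14 November 2024.

November 14, 2024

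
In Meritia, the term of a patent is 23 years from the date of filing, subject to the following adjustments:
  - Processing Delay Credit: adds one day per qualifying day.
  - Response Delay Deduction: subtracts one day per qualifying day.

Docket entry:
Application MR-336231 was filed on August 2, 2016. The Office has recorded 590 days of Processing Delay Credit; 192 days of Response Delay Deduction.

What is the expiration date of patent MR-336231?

Base term: filing date + 23 years → 2 August 2039.
Processing Delay Credit: +590 days → 14 March 2041.
Response Delay Deduction: −192 days → 3 September 2040.

September 3, 2040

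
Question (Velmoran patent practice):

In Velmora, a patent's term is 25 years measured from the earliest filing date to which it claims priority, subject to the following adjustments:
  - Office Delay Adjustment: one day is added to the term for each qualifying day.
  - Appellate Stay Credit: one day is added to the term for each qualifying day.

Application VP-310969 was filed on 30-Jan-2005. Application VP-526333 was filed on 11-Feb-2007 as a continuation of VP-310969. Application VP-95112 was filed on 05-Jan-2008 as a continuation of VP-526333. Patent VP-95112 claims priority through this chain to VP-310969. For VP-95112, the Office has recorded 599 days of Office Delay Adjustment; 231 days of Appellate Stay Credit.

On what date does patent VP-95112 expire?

May 9, 2032

Earliest priority filing: 30 January 2005.
Base term: 30 January 2005 + 25 years → 30 January 2030.
Office Delay Adjustment: +599 days → 21 September 2031.
Appellate Stay Credit: +231 days → 9 May 2032.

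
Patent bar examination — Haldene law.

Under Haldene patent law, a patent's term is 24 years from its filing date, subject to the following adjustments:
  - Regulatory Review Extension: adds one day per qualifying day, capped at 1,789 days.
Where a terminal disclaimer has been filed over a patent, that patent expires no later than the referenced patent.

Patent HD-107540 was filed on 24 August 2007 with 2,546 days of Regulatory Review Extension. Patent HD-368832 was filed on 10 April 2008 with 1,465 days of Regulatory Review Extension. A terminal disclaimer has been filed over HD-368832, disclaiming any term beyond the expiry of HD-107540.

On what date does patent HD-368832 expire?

Natural term of HD-368832:
  Base: filing + 24 years → 10 April 2032.
  Regulatory Review Extension: 1465 days (within the 1789-day cap) → +1465 days → 14 April 2036.
Expiry of referenced patent HD-107540:
  Base: filing + 24 years → 24 August 2031.
  Regulatory Review Extension: 2546 days claimed exceeds the 1789-day cap, so +1789 days → 17 July 2036.
Terminal disclaimer: HD-368832 expires on the earlier of 14 April 2036 and 17 July 2036.

April 14, 2036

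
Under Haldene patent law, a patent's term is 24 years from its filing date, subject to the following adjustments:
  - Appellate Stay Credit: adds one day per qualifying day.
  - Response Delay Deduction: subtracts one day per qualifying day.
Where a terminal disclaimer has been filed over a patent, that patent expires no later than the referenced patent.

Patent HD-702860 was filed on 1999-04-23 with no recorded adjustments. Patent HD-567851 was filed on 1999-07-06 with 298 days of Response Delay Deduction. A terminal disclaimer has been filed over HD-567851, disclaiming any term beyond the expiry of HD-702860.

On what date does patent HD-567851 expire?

2022-09-11

Natural term of HD-567851:
  Base: filing + 24 years → 6 July 2023.
  Response Delay Deduction: −298 days → 11 September 2022.
Expiry of referenced patent HD-702860:
  Base: filing + 24 years → 23 April 2023.
Terminal disclaimer: HD-567851 expires on the earlier of 11 September 2022 and 23 April 2023.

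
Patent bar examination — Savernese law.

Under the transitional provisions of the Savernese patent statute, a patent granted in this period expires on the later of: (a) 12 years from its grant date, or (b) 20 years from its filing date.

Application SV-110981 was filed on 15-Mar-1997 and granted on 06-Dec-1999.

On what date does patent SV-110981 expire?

2017-03-15

(a) grant + 12 years → 6 December 2011.
(b) filing + 20 years → 15 March 2017.
Later of the two: 15 March 2017.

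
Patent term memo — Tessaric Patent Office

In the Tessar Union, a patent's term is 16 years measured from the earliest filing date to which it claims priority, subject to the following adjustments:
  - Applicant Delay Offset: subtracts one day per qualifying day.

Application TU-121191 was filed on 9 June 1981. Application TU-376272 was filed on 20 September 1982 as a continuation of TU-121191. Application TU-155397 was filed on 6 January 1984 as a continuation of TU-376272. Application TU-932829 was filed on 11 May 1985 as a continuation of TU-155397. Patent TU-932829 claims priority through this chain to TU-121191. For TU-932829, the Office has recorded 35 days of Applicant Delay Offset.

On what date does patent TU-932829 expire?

Earliest priority filing: 9 June 1981.
Base term: 9 June 1981 + 16 years → 9 June 1997.
Applicant Delay Offset: −35 days → 5 May 1997.

May 5, 1997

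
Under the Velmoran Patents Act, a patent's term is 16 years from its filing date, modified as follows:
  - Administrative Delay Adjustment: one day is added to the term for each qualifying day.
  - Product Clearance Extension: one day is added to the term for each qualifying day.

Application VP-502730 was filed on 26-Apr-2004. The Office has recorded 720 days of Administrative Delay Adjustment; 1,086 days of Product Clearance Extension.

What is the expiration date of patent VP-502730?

Base term: filing date + 16 years → 26 April 2020.
Administrative Delay Adjustment: +720 days → 16 April 2022.
Product Clearance Extension: +1086 days → 6 April 2025.

April 6, 2025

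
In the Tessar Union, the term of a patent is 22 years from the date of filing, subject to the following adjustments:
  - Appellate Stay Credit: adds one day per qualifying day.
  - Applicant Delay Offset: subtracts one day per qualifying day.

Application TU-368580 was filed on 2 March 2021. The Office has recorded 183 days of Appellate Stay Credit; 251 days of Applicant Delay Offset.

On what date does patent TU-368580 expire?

Base term: filing date + 22 years → 2 March 2043.
Appellate Stay Credit: +183 days → 1 September 2043.
Applicant Delay Offset: −251 days → 24 December 2042.

2042-12-24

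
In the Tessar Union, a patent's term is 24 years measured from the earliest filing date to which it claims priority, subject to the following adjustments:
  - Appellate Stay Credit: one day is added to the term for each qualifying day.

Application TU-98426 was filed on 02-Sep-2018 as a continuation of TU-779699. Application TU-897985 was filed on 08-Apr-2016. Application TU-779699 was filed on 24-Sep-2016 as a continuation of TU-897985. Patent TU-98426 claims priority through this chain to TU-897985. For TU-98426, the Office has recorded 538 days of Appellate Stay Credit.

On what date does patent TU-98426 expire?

Earliest priority filing: 8 April 2016.
Base term: 8 April 2016 + 24 years → 8 April 2040.
Appellate Stay Credit: +538 days → 28 September 2041.

September 28, 2041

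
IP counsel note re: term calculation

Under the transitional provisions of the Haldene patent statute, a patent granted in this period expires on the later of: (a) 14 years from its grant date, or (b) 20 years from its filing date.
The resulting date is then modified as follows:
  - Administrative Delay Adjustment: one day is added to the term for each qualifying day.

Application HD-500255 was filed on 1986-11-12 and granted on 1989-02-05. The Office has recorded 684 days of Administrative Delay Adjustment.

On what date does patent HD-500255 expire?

September 26, 2008

(a) grant + 14 years → 5 February 2003.
(b) filing + 20 years → 12 November 2006.
Later of the two: 12 November 2006.
Administrative Delay Adjustment: +684 days → 26 September 2008.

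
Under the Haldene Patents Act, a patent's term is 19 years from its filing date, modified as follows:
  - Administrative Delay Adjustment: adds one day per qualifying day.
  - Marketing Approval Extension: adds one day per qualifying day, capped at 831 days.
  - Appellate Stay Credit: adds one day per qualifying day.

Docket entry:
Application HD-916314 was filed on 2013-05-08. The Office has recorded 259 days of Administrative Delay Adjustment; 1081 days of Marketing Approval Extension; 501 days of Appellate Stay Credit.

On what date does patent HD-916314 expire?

Base term: filing date + 19 years → 8 May 2032.
Administrative Delay Adjustment: +259 days → 22 January 2033.
Marketing Approval Extension: 1081 days claimed exceeds the 831-day cap, so +831 days → 3 May 2035.
Appellate Stay Credit: +501 days → 15 September 2036.

2036-09-15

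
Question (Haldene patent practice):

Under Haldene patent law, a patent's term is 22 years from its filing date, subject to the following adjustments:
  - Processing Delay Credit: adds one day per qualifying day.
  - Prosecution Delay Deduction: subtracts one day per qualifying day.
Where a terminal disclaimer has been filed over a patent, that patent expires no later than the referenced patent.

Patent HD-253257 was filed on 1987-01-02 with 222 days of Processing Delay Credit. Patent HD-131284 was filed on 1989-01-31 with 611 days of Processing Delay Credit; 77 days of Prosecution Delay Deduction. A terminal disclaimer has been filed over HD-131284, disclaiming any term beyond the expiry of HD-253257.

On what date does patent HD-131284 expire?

Natural term of HD-131284:
  Base: filing + 22 years → 31 January 2011.
  Processing Delay Credit: +611 days → 3 October 2012.
  Prosecution Delay Deduction: −77 days → 18 July 2012.
Expiry of referenced patent HD-253257:
  Base: filing + 22 years → 2 January 2009.
  Processing Delay Credit: +222 days → 12 August 2009.
Terminal disclaimer: HD-131284 expires on the earlier of 18 July 2012 and 12 August 2009.

August 12, 2009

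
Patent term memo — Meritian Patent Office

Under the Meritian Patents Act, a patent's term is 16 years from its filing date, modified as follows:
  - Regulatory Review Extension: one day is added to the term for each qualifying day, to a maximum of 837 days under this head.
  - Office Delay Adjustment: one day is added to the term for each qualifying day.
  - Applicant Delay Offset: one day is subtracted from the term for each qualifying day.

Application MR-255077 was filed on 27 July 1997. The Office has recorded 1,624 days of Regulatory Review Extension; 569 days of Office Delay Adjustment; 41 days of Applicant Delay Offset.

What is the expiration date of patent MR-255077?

2017-04-22

Base term: filing date + 16 years → 27 July 2013.
Regulatory Review Extension: 1624 days claimed exceeds the 837-day cap, so +837 days → 11 November 2015.
Office Delay Adjustment: +569 days → 2 June 2017.
Applicant Delay Offset: −41 days → 22 April 2017.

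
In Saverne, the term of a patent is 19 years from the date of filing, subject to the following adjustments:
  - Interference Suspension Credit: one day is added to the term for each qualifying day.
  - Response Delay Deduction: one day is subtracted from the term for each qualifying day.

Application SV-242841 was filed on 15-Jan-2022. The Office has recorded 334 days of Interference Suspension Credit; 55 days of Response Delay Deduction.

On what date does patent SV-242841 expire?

October 21, 2041

Base term: filing date + 19 years → 15 January 2041.
Interference Suspension Credit: +334 days → 15 December 2041.
Response Delay Deduction: −55 days → 21 October 2041.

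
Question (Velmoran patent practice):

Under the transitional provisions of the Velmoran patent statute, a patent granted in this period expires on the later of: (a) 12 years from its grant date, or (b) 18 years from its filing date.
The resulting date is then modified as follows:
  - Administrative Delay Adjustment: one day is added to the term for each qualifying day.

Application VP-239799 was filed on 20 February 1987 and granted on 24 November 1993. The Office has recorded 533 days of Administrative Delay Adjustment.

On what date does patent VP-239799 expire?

May 11, 2007

(a) grant + 12 years → 24 November 2005.
(b) filing + 18 years → 20 February 2005.
Later of the two: 24 November 2005.
Administrative Delay Adjustment: +533 days → 11 May 2007.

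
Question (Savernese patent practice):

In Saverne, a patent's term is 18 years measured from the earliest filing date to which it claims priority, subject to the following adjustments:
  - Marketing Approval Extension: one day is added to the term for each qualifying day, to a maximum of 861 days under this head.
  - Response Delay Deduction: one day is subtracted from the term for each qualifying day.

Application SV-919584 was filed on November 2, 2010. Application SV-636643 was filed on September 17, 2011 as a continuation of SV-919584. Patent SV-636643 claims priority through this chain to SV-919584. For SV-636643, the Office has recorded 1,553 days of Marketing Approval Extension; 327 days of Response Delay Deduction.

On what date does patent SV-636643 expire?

April 20, 2030

Earliest priority filing: 2 November 2010.
Base term: 2 November 2010 + 18 years → 2 November 2028.
Marketing Approval Extension: 1553 days claimed exceeds the 861-day cap, so +861 days → 13 March 2031.
Response Delay Deduction: −327 days → 20 April 2030.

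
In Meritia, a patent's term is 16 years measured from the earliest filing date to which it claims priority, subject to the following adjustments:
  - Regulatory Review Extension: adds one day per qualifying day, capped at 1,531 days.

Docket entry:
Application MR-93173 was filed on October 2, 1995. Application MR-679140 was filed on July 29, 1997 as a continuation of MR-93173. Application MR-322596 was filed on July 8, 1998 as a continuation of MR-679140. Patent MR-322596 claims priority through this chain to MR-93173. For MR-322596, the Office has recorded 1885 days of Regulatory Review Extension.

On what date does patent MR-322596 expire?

Earliest priority filing: 2 October 1995.
Base term: 2 October 1995 + 16 years → 2 October 2011.
Regulatory Review Extension: 1885 days claimed exceeds the 1531-day cap, so +1531 days → 11 December 2015.

December 11, 2015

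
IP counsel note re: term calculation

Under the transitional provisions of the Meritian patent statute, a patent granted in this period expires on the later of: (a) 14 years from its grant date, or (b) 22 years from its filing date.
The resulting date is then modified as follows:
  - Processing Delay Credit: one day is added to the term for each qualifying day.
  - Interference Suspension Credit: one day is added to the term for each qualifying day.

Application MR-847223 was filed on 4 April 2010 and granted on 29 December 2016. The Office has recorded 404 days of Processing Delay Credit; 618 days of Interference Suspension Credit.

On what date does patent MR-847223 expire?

2035-01-21

(a) grant + 14 years → 29 December 2030.
(b) filing + 22 years → 4 April 2032.
Later of the two: 4 April 2032.
Processing Delay Credit: +404 days → 13 May 2033.
Interference Suspension Credit: +618 days → 21 January 2035.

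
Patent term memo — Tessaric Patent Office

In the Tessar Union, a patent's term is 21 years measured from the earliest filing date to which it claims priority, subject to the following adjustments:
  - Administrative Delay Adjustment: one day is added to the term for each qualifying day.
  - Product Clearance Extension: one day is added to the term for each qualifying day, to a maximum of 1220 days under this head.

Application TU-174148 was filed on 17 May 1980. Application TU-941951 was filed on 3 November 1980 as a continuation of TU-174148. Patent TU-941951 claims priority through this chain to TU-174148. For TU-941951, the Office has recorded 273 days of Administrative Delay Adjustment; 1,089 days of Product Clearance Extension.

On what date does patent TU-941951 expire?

2005-02-07

Earliest priority filing: 17 May 1980.
Base term: 17 May 1980 + 21 years → 17 May 2001.
Administrative Delay Adjustment: +273 days → 14 February 2002.
Product Clearance Extension: 1089 days (within the 1220-day cap) → +1089 days → 7 February 2005.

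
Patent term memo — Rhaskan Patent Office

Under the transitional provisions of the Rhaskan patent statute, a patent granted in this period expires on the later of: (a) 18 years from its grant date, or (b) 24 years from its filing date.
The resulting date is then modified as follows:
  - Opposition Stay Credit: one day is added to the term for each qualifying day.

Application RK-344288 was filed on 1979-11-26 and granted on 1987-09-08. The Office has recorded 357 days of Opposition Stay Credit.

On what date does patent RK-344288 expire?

2006-08-31

(a) grant + 18 years → 8 September 2005.
(b) filing + 24 years → 26 November 2003.
Later of the two: 8 September 2005.
Opposition Stay Credit: +357 days → 31 August 2006.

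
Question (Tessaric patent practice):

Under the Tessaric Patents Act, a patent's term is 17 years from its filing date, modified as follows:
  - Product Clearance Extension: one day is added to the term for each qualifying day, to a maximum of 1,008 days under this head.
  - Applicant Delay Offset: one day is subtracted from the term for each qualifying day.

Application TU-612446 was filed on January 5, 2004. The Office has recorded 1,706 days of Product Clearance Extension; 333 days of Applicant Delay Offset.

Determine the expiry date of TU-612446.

2022-11-11

Base term: filing date + 17 years → 5 January 2021.
Product Clearance Extension: 1706 days claimed exceeds the 1008-day cap, so +1008 days → 10 October 2023.
Applicant Delay Offset: −333 days → 11 November 2022.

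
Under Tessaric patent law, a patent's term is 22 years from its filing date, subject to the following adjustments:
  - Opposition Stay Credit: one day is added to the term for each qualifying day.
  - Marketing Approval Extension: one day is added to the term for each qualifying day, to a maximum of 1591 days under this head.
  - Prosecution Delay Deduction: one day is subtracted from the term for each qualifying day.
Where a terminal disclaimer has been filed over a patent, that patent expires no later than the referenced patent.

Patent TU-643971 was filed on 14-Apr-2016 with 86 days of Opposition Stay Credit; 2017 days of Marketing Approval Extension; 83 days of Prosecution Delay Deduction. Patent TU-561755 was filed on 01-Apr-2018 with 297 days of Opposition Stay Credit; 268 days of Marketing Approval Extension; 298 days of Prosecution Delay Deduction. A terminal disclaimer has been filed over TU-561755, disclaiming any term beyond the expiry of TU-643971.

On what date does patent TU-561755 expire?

2040-12-24

Natural term of TU-561755:
  Base: filing + 22 years → 1 April 2040.
  Opposition Stay Credit: +297 days → 23 January 2041.
  Marketing Approval Extension: 268 days (within the 1591-day cap) → +268 days → 18 October 2041.
  Prosecution Delay Deduction: −298 days → 24 December 2040.
Expiry of referenced patent TU-643971:
  Base: filing + 22 years → 14 April 2038.
  Opposition Stay Credit: +86 days → 9 July 2038.
  Marketing Approval Extension: 2017 days claimed exceeds the 1591-day cap, so +1591 days → 16 November 2042.
  Prosecution Delay Deduction: −83 days → 25 August 2042.
Terminal disclaimer: TU-561755 expires on the earlier of 24 December 2040 and 25 August 2042.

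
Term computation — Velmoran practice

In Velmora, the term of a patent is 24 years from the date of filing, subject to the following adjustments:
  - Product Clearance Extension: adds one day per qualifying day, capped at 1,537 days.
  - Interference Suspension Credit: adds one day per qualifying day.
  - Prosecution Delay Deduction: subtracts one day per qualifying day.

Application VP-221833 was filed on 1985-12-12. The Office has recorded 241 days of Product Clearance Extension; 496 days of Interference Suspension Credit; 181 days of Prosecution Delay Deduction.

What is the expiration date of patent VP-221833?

June 21, 2011

Base term: filing date + 24 years → 12 December 2009.
Product Clearance Extension: 241 days (within the 1537-day cap) → +241 days → 10 August 2010.
Interference Suspension Credit: +496 days → 19 December 2011.
Prosecution Delay Deduction: −181 days → 21 June 2011.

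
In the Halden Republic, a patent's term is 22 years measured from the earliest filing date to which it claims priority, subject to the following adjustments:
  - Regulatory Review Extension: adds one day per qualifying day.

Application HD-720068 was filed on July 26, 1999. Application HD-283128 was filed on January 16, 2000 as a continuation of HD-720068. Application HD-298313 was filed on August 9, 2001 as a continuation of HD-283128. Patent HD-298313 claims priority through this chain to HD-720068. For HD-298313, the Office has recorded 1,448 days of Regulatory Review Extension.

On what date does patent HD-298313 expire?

2025-07-13

Earliest priority filing: 26 July 1999.
Base term: 26 July 1999 + 22 years → 26 July 2021.
Regulatory Review Extension: +1448 days → 13 July 2025.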